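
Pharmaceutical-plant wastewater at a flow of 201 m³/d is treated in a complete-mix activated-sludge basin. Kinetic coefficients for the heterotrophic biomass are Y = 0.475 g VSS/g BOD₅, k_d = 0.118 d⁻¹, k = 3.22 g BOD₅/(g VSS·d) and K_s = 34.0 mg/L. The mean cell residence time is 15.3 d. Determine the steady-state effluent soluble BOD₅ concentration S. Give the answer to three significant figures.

S ≈ 4.63 mg/L

Effluent substrate depends only on kinetics and SRT: S = K_s(1 + k_d θ_c) / [θ_c(Yk − k_d) − 1] = 34.0 × (1 + 0.118 × 15.3) / [15.3 × (0.475 × 3.22 − 0.118) − 1] = 95.38 / 20.60 = 4.631 mg/L.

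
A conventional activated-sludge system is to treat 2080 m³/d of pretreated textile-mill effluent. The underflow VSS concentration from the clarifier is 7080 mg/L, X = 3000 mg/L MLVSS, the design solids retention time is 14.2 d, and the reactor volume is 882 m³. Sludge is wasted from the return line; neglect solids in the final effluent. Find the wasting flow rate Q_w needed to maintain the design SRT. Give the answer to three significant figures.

θ_c = V·X/(Q_w·X_r) when wasting from the recycle, so Q_w = V·X/(θ_c·X_r) = 882.0 × 3000 / (14.2 × 7080) = 26.32 m³/d.

Q_w ≈ 26.3 m³/d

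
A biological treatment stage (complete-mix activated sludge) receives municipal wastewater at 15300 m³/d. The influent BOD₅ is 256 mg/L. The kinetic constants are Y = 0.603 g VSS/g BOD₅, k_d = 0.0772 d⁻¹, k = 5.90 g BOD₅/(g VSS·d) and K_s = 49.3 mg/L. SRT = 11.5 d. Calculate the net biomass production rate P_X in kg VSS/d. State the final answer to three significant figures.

P_X ≈ 1240 kg VSS/d

Effluent substrate depends only on kinetics and SRT: S = K_s(1 + k_d θ_c) / [θ_c(Yk − k_d) − 1] = 49.3 × (1 + 0.0772 × 11.5) / [11.5 × (0.603 × 5.90 − 0.0772) − 1] = 93.07 / 39.03 = 2.385 mg/L.
The observed yield is Y_obs = Y/(1 + k_d·θ_c) = 0.603 / (1 + 0.0772 × 11.5) = 0.603 / 1.888 = 0.3194 g VSS per g BOD₅ removed.
Q·(S₀ − S) = 15300 × (256 − 2.38) × 10⁻³ = 3880 kg/d removed.
P_X = Y_obs · Q(S₀ − S) = 0.3194 × 3880 = 1239 kg VSS/d.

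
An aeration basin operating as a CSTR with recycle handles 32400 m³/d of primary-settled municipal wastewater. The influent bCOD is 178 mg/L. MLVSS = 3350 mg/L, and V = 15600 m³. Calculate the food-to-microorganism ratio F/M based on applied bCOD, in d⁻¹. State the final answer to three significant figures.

F/M ≈ 0.110 d⁻¹

Food-to-microorganism ratio F/M = Q S₀ / (V X) = 32400 × 178 / (15600 × 3350) = 0.1104 d⁻¹.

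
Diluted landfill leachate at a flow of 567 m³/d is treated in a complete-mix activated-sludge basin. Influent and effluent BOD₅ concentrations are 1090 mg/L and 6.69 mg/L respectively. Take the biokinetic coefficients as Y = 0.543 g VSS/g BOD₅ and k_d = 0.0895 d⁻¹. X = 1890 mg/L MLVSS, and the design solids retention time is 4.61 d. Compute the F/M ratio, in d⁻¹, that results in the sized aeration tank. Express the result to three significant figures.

Rearranging the biomass balance for a CMAS with decay, V = Y·Q·ΔS·θ_c / [X·(1+k_d θ_c)] = 0.543 × 567 × (1090 − 6.69) × 4.61 / [1890 × (1 + 0.0895 × 4.61)] = 1.54×10^6 / 2670 = 575.9 m³.
Food-to-microorganism ratio F/M = Q S₀ / (V X) = 567 × 1090 / (575.9 × 1890) = 0.5678 d⁻¹.

F/M ≈ 0.568 d⁻¹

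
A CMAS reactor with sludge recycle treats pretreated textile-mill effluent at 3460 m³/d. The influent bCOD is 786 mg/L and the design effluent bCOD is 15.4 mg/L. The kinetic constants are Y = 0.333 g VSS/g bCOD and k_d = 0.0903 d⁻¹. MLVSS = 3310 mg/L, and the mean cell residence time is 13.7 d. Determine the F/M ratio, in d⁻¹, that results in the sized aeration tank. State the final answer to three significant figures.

Rearranging the biomass balance for a CMAS with decay, V = Y·Q·ΔS·θ_c / [X·(1+k_d θ_c)] = 0.333 × 3460 × (786 − 15.4) × 13.7 / [3310 × (1 + 0.0903 × 13.7)] = 1.22×10^7 / 7405 = 1643 m³.
F/M = Q·S₀ / (V·X) = 3460 × 786 / (1643 × 3310) = 0.5002 g bCOD·(g VSS·d)⁻¹.

F/M ≈ 0.500 d⁻¹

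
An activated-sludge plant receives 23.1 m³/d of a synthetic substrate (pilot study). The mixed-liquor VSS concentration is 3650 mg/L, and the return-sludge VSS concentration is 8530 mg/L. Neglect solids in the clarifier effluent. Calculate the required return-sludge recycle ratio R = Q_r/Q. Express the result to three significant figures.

R = Q_r/Q = X/(X_r − X) = 3650 / (8530 − 3650) = 0.7480.

R ≈ 0.748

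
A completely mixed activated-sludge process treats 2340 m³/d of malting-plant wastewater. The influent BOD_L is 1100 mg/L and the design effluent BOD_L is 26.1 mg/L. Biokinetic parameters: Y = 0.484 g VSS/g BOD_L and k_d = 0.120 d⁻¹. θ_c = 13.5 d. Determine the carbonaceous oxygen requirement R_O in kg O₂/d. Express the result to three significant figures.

R_O ≈ 1850 kg O₂/d

Observed yield with endogenous decay: Y_obs = Y / (1 + k_d·θ_c) = 0.484 / (1 + 0.120 × 13.5) = 0.484 / 2.620 = 0.1847 g VSS/g BOD_L.
Mass of BOD_L removed per day: Q(S₀ − S) = 2340 × 1074 g/m³ = 2513 kg/d.
Biomass synthesised: P_X = Y_obs × 2513 = 464.2 kg VSS/d.
R_O = Q·(S₀ − S) − 1.42·P_X = 2513 − 1.42 × 464.2 = 1854 kg O₂/d.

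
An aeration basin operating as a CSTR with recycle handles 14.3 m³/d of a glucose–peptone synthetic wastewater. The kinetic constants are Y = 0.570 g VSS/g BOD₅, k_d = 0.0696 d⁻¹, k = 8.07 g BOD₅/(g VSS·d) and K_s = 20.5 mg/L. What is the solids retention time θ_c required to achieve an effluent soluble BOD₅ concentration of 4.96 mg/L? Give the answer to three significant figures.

Specific growth rate at S = 4.96 mg/L: μ = YkS/(K_s+S) = 0.570·8.07·4.96/(20.5+4.96) = 0.8961 d⁻¹.
θ_c = 1/(μ − k_d) = 1/(0.8961 − 0.0696) = 1/0.8265 = 1.210 d.

θ_c ≈ 1.21 d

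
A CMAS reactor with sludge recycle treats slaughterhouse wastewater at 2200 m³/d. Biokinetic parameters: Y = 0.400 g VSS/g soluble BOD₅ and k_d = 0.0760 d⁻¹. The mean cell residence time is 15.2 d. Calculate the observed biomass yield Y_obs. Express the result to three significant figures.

The observed yield is Y_obs = Y/(1 + k_d·θ_c) = 0.400 / (1 + 0.0760 × 15.2) = 0.400 / 2.155 = 0.1856 g VSS per g soluble BOD₅ removed.

Y_obs ≈ 0.186 g VSS/g soluble BOD₅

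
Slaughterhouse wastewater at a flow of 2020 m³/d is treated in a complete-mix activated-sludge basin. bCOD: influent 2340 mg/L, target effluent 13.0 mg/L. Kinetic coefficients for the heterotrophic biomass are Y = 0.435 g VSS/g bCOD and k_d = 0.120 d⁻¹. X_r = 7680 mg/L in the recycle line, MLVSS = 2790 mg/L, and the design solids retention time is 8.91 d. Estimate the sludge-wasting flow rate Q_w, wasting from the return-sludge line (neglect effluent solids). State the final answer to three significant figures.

From the SRT design equation V = Y Q (S₀−S) θ_c / [X (1 + k_d θ_c)] = 0.435 × 2020 × (2340 − 13.0) × 8.91 / [2790 × (1 + 0.120 × 8.91)] = 1.82×10^7 / 5773 = 3156 m³.
Q_w = (V·X)/(θ_c X_r) = 3156 × 2790 / (8.91 × 7680) = 128.7 m³/d.

Q_w ≈ 129 m³/d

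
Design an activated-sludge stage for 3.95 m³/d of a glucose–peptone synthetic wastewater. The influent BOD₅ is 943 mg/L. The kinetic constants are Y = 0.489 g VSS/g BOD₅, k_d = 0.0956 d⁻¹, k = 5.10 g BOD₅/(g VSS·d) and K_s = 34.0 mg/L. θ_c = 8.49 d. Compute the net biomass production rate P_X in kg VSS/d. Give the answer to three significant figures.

For a completely mixed reactor with recycle the Lawrence–McCarty relation gives S = K_s·(1 + k_d·θ_c) / [θ_c·(Y·k − k_d) − 1] = 34.0 × (1 + 0.0956 × 8.49) / [8.49 × (0.489 × 5.10 − 0.0956) − 1] = 61.60 / 19.36 = 3.181 mg/L.
Observed yield with endogenous decay: Y_obs = Y / (1 + k_d·θ_c) = 0.489 / (1 + 0.0956 × 8.49) = 0.489 / 1.812 = 0.2699 g VSS/g BOD₅.
Substrate removed = Q·(S₀ − S) = 3.95 m³/d × (943 − 3.18) g/m³ = 3.71×10^3 g/d = 3.712 kg/d.
Biomass produced: P_X = Y_obs·Q·ΔS = 0.2699 × 3.712 ≈ 1.002 kg VSS/d.

P_X ≈ 1.00 kg VSS/d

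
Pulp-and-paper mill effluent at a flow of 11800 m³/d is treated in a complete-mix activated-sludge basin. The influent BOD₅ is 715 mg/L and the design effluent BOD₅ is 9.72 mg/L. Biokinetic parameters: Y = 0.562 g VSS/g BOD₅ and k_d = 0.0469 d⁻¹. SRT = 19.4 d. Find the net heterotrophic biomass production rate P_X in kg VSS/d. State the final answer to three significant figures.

P_X ≈ 2450 kg VSS/d

Y_obs = Y / (1 + k_d θ_c) = 0.562 / (1 + 0.0469 × 19.4) = 0.562 / 1.910 = 0.2943.
Mass of BOD₅ removed per day: Q(S₀ − S) = 11800 × 705.3 g/m³ = 8322 kg/d.
P_X = Y_obs · Q(S₀ − S) = 0.2943 × 8322 = 2449 kg VSS/d.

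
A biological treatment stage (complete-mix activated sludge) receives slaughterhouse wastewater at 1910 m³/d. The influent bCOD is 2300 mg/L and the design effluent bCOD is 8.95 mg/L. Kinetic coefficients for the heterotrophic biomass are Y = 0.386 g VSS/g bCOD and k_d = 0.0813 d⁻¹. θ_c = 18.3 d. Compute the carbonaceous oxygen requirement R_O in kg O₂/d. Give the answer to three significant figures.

R_O ≈ 3410 kg O₂/d

Y_obs = Y / (1 + k_d θ_c) = 0.386 / (1 + 0.0813 × 18.3) = 0.386 / 2.488 = 0.1552.
Substrate removed = Q·(S₀ − S) = 1910 m³/d × (2300 − 8.95) g/m³ = 4.38×10^6 g/d = 4376 kg/d.
Net sludge production P_X = 0.1552 × 4376 = 679.0 kg VSS/d.
R_O = Q·(S₀ − S) − 1.42·P_X = 4376 − 1.42 × 679.0 = 3412 kg O₂/d.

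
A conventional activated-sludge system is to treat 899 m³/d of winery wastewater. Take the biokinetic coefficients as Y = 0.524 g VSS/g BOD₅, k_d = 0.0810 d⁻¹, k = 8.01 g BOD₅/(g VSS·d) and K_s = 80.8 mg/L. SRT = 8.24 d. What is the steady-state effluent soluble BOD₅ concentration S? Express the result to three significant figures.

S ≈ 4.09 mg/L

From the Monod/SRT balance for a CMAS, S = K_s·(1+k_d θ_c)/[θ_c·(Y k − k_d) − 1] = 80.8 × (1 + 0.0810 × 8.24) / [8.24 × (0.524 × 8.01 − 0.0810) − 1] = 134.7 / 32.92 = 4.093 mg/L.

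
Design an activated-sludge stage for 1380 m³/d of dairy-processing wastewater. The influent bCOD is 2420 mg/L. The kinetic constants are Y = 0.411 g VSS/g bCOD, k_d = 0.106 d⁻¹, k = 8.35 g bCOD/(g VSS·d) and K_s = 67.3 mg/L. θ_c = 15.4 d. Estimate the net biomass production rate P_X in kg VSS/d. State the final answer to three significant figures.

P_X ≈ 521 kg VSS/d

Effluent substrate depends only on kinetics and SRT: S = K_s(1 + k_d θ_c) / [θ_c(Yk − k_d) − 1] = 67.3 × (1 + 0.106 × 15.4) / [15.4 × (0.411 × 8.35 − 0.106) − 1] = 177.2 / 50.22 = 3.528 mg/L.
The observed yield is Y_obs = Y/(1 + k_d·θ_c) = 0.411 / (1 + 0.106 × 15.4) = 0.411 / 2.632 = 0.1561 g VSS per g bCOD removed.
Q·(S₀ − S) = 1380 × (2420 − 3.53) × 10⁻³ = 3335 kg/d removed.
Net biomass production P_X = Y_obs × Q·(S₀ − S) = 0.1561 × 3335 = 520.7 kg VSS/d.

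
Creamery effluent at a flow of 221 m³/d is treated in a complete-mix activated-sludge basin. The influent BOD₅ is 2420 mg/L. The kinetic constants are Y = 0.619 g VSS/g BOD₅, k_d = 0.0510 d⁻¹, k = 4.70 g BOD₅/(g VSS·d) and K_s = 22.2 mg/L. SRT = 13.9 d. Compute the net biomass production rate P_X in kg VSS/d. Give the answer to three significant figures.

P_X ≈ 194 kg VSS/d

From the Monod/SRT balance for a CMAS, S = K_s·(1+k_d θ_c)/[θ_c·(Y k − k_d) − 1] = 22.2 × (1 + 0.0510 × 13.9) / [13.9 × (0.619 × 4.70 − 0.0510) − 1] = 37.94 / 38.73 = 0.9795 mg/L.
The observed yield is Y_obs = Y/(1 + k_d·θ_c) = 0.619 / (1 + 0.0510 × 13.9) = 0.619 / 1.709 = 0.3622 g VSS per g BOD₅ removed.
ΔS = 2420 − 0.980 = 2419 mg/L, so the substrate removal rate is 221 × 2419/1000 = 534.6 kg BOD₅/d.
Net biomass production P_X = Y_obs × Q·(S₀ − S) = 0.3622 × 534.6 = 193.6 kg VSS/d.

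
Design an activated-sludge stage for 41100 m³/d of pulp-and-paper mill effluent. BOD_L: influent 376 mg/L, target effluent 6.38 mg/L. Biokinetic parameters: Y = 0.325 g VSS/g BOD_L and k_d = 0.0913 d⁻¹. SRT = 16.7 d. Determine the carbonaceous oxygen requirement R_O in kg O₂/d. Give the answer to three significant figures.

The observed yield is Y_obs = Y/(1 + k_d·θ_c) = 0.325 / (1 + 0.0913 × 16.7) = 0.325 / 2.525 = 0.1287 g VSS per g BOD_L removed.
ΔS = 376 − 6.38 = 369.6 mg/L, so the substrate removal rate is 41100 × 369.6/1000 = 15191 kg BOD_L/d.
Net sludge production P_X = 0.1287 × 15191 = 1956 kg VSS/d.
R_O = Q·(S₀ − S) − 1.42·P_X = 15191 − 1.42 × 1956 = 12414 kg O₂/d.

R_O ≈ 12400 kg O₂/d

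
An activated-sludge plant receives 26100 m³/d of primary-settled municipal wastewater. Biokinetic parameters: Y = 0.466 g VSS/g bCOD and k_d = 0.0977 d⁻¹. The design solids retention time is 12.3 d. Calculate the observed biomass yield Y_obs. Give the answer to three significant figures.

Y_obs ≈ 0.212 g VSS/g bCOD

Correct the yield for decay: Y_obs = Y/(1 + k_d θ_c) = 0.466 / (1 + 0.0977 × 12.3) = 0.466 / 2.202 = 0.2117.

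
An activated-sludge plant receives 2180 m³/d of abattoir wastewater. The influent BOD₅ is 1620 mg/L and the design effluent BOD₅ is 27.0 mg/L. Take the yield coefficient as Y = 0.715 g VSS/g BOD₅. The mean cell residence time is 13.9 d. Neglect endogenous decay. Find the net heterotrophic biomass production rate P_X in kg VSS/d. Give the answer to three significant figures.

P_X ≈ 2480 kg VSS/d

Since k_d ≈ 0, Y_obs = Y = 0.715 g VSS/g BOD₅.
ΔS = 1620 − 27.0 = 1593 mg/L, so the substrate removal rate is 2180 × 1593/1000 = 3473 kg BOD₅/d.
Net biomass production P_X = Y_obs × Q·(S₀ − S) = 0.7150 × 3473 = 2483 kg VSS/d.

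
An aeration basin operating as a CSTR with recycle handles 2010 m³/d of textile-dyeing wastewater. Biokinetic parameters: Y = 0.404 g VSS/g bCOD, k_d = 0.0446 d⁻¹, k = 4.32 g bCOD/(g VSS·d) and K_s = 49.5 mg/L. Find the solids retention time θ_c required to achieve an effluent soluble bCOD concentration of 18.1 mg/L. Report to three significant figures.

θ_c ≈ 2.37 d

Specific growth rate at S = 18.1 mg/L: μ = YkS/(K_s+S) = 0.404·4.32·18.1/(49.5+18.1) = 0.4673 d⁻¹.
1/θ_c = 0.4673 − 0.0446 = 0.4227 d⁻¹, so θ_c = 2.366 d.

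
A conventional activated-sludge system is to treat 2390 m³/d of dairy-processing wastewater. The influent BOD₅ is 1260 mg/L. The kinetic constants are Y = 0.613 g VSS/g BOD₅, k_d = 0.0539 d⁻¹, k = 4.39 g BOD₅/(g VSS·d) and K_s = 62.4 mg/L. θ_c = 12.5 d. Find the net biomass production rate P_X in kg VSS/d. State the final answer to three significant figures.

P_X ≈ 1100 kg VSS/d

For a completely mixed reactor with recycle the Lawrence–McCarty relation gives S = K_s·(1 + k_d·θ_c) / [θ_c·(Y·k − k_d) − 1] = 62.4 × (1 + 0.0539 × 12.5) / [12.5 × (0.613 × 4.39 − 0.0539) − 1] = 104.4 / 31.96 = 3.267 mg/L.
Y_obs = Y / (1 + k_d θ_c) = 0.613 / (1 + 0.0539 × 12.5) = 0.613 / 1.674 = 0.3662.
Substrate removed = Q·(S₀ − S) = 2390 m³/d × (1260 − 3.27) g/m³ = 3×10^6 g/d = 3004 kg/d.
P_X = Y_obs · Q(S₀ − S) = 0.3662 × 3004 = 1100 kg VSS/d.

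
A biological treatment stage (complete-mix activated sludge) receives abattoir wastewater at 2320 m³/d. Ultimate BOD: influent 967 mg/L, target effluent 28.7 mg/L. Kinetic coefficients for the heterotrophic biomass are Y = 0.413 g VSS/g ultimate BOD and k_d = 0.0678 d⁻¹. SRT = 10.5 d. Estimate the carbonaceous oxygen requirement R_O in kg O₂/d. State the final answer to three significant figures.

R_O ≈ 1430 kg O₂/d

Y_obs = Y / (1 + k_d θ_c) = 0.413 / (1 + 0.0678 × 10.5) = 0.413 / 1.712 = 0.2413.
Q·(S₀ − S) = 2320 × (967 − 28.7) × 10⁻³ = 2177 kg/d removed.
P_X = Y_obs·Q·(S₀ − S) = 0.2413 × 2177 = 525.2 kg VSS/d.
Carbonaceous O₂ demand = substrate oxidised − cell-mass equivalent = 2177 − 1.42 × 525.2 = 1431 kg O₂/d.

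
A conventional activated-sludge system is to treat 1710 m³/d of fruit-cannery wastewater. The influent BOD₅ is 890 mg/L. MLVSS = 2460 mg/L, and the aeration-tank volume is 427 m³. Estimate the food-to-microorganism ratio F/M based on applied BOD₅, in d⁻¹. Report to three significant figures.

F/M = Q·S₀ / (V·X) = 1710 × 890 / (427.0 × 2460) = 1.449 g BOD₅·(g VSS·d)⁻¹.

F/M ≈ 1.45 d⁻¹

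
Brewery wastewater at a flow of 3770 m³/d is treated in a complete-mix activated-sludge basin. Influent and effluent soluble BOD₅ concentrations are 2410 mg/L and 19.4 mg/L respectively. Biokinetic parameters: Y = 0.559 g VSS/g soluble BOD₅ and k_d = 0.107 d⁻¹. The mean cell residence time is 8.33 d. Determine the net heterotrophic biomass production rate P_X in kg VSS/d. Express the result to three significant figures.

P_X ≈ 2660 kg VSS/d

Observed yield with endogenous decay: Y_obs = Y / (1 + k_d·θ_c) = 0.559 / (1 + 0.107 × 8.33) = 0.559 / 1.891 = 0.2956 g VSS/g soluble BOD₅.
ΔS = 2410 − 19.4 = 2391 mg/L, so the substrate removal rate is 3770 × 2391/1000 = 9013 kg soluble BOD₅/d.
P_X = Y_obs · Q(S₀ − S) = 0.2956 × 9013 = 2664 kg VSS/d.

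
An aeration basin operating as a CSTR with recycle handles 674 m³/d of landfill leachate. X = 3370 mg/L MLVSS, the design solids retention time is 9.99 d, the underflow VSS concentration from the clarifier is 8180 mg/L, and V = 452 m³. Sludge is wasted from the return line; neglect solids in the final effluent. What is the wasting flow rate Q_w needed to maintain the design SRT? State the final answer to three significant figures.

θ_c = V·X/(Q_w·X_r) when wasting from the recycle, so Q_w = V·X/(θ_c·X_r) = 452.0 × 3370 / (9.99 × 8180) = 18.64 m³/d.

Q_w ≈ 18.6 m³/d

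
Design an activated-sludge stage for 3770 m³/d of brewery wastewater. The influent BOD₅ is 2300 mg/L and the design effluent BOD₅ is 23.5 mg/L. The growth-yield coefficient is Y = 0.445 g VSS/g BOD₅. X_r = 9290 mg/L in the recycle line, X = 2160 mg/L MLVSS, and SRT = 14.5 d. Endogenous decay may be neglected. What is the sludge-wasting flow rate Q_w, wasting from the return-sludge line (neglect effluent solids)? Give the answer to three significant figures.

Biomass mass balance (decay neglected): V·X = Y·Q·(S₀ − S)·θ_c, so V = 0.445 × 3770 × (2300 − 23.5) × 14.5 / 2160 = 25638 m³.
Wasting from the return line (neglecting effluent solids): Q_w = V·X / (θ_c·X_r) = 25638 × 2160 / (14.5 × 9290) = 411.1 m³/d.

Q_w ≈ 411 m³/d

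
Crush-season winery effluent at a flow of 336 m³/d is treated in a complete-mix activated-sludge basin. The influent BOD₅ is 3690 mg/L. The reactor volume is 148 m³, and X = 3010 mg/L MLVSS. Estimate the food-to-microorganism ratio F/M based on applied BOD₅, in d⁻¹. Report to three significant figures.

F/M ≈ 2.78 d⁻¹

F/M = Q·S₀ / (V·X) = 336 × 3690 / (148.0 × 3010) = 2.783 g BOD₅·(g VSS·d)⁻¹.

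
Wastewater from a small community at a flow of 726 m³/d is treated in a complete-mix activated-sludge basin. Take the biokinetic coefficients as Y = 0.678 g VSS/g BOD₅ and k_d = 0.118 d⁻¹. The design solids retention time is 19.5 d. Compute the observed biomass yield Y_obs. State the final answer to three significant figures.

The observed yield is Y_obs = Y/(1 + k_d·θ_c) = 0.678 / (1 + 0.118 × 19.5) = 0.678 / 3.301 = 0.2054 g VSS per g BOD₅ removed.

Y_obs ≈ 0.205 g VSS/g BOD₅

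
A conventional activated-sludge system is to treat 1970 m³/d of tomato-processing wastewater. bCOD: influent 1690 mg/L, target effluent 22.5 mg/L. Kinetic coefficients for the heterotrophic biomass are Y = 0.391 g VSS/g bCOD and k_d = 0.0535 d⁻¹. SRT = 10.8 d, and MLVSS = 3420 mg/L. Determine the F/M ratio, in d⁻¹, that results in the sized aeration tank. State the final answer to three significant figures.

From the SRT design equation V = Y Q (S₀−S) θ_c / [X (1 + k_d θ_c)] = 0.391 × 1970 × (1690 − 22.5) × 10.8 / [3420 × (1 + 0.0535 × 10.8)] = 1.39×10^7 / 5396 = 2571 m³.
F/M = Q·S₀ / (V·X) = 1970 × 1690 / (2571 × 3420) = 0.3787 g bCOD·(g VSS·d)⁻¹.

F/M ≈ 0.379 d⁻¹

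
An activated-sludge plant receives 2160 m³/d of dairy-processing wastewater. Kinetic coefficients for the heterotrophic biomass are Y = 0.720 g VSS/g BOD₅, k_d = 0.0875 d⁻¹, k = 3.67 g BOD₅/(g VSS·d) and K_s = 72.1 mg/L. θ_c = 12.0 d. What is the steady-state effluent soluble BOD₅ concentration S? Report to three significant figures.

From the Monod/SRT balance for a CMAS, S = K_s·(1+k_d θ_c)/[θ_c·(Y k − k_d) − 1] = 72.1 × (1 + 0.0875 × 12.0) / [12.0 × (0.720 × 3.67 − 0.0875) − 1] = 147.8 / 29.66 = 4.984 mg/L.

S ≈ 4.98 mg/L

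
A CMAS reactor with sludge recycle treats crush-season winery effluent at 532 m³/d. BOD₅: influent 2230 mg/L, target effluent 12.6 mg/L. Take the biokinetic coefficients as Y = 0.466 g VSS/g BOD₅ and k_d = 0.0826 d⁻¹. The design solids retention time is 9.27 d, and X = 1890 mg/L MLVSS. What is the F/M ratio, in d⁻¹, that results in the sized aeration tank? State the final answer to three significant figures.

F/M ≈ 0.411 d⁻¹

Steady-state biomass mass balance: V·X·(1 + k_d·θ_c) = Y·Q·(S₀ − S)·θ_c, so V = 0.466 × 532 × (2230 − 12.6) × 9.27 / [1890 × (1 + 0.0826 × 9.27)] = 5.1×10^6 / 3337 = 1527 m³.
F/M = Q·S₀ / (V·X) = 532 × 2230 / (1527 × 1890) = 0.4111 g BOD₅·(g VSS·d)⁻¹.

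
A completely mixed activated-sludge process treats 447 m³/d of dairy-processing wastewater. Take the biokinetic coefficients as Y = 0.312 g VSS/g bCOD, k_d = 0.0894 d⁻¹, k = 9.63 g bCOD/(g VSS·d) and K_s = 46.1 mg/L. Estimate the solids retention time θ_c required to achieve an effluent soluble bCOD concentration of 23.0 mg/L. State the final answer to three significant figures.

θ_c ≈ 1.10 d

From 1/θ_c = Y·k·S/(K_s + S) − k_d: Y·k·S/(K_s+S) = 0.312 × 9.63 × 23.0 / (46.1 + 23.0) = 1.000 d⁻¹.
θ_c = 1/(μ − k_d) = 1/(1.000 − 0.0894) = 1/0.9107 = 1.098 d.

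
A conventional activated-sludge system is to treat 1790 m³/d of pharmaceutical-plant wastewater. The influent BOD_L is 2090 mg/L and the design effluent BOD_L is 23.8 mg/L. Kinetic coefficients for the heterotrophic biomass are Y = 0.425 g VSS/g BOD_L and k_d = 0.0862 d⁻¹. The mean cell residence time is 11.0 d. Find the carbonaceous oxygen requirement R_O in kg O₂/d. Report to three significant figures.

Y_obs = Y / (1 + k_d θ_c) = 0.425 / (1 + 0.0862 × 11.0) = 0.425 / 1.948 = 0.2182.
ΔS = 2090 − 23.8 = 2066 mg/L, so the substrate removal rate is 1790 × 2066/1000 = 3698 kg BOD_L/d.
Biomass synthesised: P_X = Y_obs × 3698 = 806.8 kg VSS/d.
R_O = Q·ΔS − 1.42 P_X = 3698 − 1146 = 2553 kg O₂/d.

R_O ≈ 2550 kg O₂/d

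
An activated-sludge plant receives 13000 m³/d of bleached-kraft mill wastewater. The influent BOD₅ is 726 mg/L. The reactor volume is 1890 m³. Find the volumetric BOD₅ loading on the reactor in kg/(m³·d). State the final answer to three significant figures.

L_v ≈ 4.99 kg BOD₅/(m³·d)

Applied BOD₅ load per unit volume = Q·S₀/V = (13000 × 726/1000)/1890 = 4.994 kg BOD₅·m⁻³·d⁻¹.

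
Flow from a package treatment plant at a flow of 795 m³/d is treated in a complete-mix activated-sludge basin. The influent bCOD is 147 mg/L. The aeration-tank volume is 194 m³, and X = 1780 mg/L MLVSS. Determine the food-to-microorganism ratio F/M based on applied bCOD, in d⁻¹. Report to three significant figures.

F/M ≈ 0.338 d⁻¹

F/M = Q·S₀ / (V·X) = 795 × 147 / (194.0 × 1780) = 0.3384 g bCOD·(g VSS·d)⁻¹.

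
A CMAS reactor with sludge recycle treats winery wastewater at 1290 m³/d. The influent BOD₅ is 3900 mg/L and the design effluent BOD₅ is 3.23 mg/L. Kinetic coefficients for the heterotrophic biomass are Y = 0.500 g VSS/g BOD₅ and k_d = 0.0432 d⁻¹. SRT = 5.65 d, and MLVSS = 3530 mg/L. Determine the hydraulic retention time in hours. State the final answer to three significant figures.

τ ≈ 60.2 h

Rearranging the biomass balance for a CMAS with decay, V = Y·Q·ΔS·θ_c / [X·(1+k_d θ_c)] = 0.500 × 1290 × (3900 − 3.23) × 5.65 / [3530 × (1 + 0.0432 × 5.65)] = 1.42×10^7 / 4392 = 3234 m³.
Hydraulic retention time τ = V/Q = 3234 / 1290 = 2.507 d = 60.16 h.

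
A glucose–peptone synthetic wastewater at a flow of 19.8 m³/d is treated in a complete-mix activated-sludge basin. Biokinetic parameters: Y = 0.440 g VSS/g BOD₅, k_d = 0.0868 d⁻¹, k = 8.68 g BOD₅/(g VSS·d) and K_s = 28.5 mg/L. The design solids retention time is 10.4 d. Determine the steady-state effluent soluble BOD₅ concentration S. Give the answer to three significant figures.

From the Monod/SRT balance for a CMAS, S = K_s·(1+k_d θ_c)/[θ_c·(Y k − k_d) − 1] = 28.5 × (1 + 0.0868 × 10.4) / [10.4 × (0.440 × 8.68 − 0.0868) − 1] = 54.23 / 37.82 = 1.434 mg/L.

S ≈ 1.43 mg/L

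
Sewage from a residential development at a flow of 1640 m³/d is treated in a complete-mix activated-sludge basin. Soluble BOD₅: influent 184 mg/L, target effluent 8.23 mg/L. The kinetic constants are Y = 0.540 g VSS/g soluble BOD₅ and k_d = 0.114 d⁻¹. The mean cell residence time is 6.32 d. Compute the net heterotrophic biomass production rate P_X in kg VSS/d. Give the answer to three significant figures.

The observed yield is Y_obs = Y/(1 + k_d·θ_c) = 0.540 / (1 + 0.114 × 6.32) = 0.540 / 1.720 = 0.3139 g VSS per g soluble BOD₅ removed.
Q·(S₀ − S) = 1640 × (184 − 8.23) × 10⁻³ = 288.3 kg/d removed.
Net biomass production P_X = Y_obs × Q·(S₀ − S) = 0.3139 × 288.3 = 90.48 kg VSS/d.

P_X ≈ 90.5 kg VSS/d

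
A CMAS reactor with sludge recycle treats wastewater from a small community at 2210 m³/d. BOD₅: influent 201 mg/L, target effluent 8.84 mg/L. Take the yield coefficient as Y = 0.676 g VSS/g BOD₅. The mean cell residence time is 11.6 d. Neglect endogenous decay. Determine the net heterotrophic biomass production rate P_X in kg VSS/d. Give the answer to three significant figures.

Since k_d ≈ 0, Y_obs = Y = 0.676 g VSS/g BOD₅.
Substrate removed = Q·(S₀ − S) = 2210 m³/d × (201 − 8.84) g/m³ = 4.25×10^5 g/d = 424.7 kg/d.
Net biomass production P_X = Y_obs × Q·(S₀ − S) = 0.6760 × 424.7 = 287.1 kg VSS/d.

P_X ≈ 287 kg VSS/d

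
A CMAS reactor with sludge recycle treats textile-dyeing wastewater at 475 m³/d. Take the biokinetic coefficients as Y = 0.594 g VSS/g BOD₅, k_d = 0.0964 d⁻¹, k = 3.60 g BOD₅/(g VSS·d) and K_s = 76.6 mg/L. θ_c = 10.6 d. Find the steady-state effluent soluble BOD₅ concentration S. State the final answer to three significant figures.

S ≈ 7.50 mg/L

Effluent substrate depends only on kinetics and SRT: S = K_s(1 + k_d θ_c) / [θ_c(Yk − k_d) − 1] = 76.6 × (1 + 0.0964 × 10.6) / [10.6 × (0.594 × 3.60 − 0.0964) − 1] = 154.9 / 20.65 = 7.502 mg/L.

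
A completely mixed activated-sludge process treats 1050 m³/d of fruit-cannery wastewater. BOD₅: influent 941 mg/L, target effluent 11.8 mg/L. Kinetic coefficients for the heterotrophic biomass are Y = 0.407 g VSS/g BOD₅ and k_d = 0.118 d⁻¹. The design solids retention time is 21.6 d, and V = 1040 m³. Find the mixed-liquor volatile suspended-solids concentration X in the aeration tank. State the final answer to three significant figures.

X = Y·Q·ΔS·θ_c / [V·(1 + k_d θ_c)] = 0.407 × 1050 × (941 − 11.8) × 21.6 / [1040 × (1 + 0.118 × 21.6)] = 2324 mg/L.

X ≈ 2320 mg/L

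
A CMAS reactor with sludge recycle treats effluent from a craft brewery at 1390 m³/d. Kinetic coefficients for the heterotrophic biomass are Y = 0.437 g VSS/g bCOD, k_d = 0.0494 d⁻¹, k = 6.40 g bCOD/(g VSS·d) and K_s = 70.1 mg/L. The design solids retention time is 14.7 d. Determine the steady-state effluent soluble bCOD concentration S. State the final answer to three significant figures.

S ≈ 3.07 mg/L

Effluent substrate depends only on kinetics and SRT: S = K_s(1 + k_d θ_c) / [θ_c(Yk − k_d) − 1] = 70.1 × (1 + 0.0494 × 14.7) / [14.7 × (0.437 × 6.40 − 0.0494) − 1] = 121.0 / 39.39 = 3.072 mg/L.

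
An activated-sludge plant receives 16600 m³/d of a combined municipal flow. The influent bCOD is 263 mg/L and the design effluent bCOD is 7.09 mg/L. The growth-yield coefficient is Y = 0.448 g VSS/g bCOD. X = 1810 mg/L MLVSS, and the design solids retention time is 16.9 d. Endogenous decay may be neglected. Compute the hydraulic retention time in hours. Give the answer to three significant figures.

τ ≈ 25.7 h

Biomass mass balance (decay neglected): V·X = Y·Q·(S₀ − S)·θ_c, so V = 0.448 × 16600 × (263 − 7.09) × 16.9 / 1810 = 17770 m³.
HRT = V/Q = 17770 m³ / 16600 m³·d⁻¹ = 1.070 d × 24 = 25.69 h.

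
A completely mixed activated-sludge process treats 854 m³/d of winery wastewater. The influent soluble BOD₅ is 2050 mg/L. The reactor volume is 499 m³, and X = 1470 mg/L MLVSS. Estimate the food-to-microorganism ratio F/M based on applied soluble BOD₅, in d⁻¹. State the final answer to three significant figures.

Food-to-microorganism ratio F/M = Q S₀ / (V X) = 854 × 2050 / (499.0 × 1470) = 2.387 d⁻¹.

F/M ≈ 2.39 d⁻¹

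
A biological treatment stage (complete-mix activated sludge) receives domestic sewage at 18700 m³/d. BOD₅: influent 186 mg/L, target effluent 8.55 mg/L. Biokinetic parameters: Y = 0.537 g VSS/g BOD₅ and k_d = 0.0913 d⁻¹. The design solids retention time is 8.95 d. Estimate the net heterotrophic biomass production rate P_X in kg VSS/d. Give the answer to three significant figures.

Correct the yield for decay: Y_obs = Y/(1 + k_d θ_c) = 0.537 / (1 + 0.0913 × 8.95) = 0.537 / 1.817 = 0.2955.
Q·(S₀ − S) = 18700 × (186 − 8.55) × 10⁻³ = 3318 kg/d removed.
Biomass produced: P_X = Y_obs·Q·ΔS = 0.2955 × 3318 ≈ 980.6 kg VSS/d.

P_X ≈ 981 kg VSS/d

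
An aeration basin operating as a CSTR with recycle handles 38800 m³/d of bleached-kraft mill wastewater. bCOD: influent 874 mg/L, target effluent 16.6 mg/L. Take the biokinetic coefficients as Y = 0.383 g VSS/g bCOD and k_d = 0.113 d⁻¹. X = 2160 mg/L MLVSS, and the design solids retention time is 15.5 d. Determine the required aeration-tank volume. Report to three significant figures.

Steady-state biomass mass balance: V·X·(1 + k_d·θ_c) = Y·Q·(S₀ − S)·θ_c, so V = 0.383 × 38800 × (874 − 16.6) × 15.5 / [2160 × (1 + 0.113 × 15.5)] = 1.97×10^8 / 5943 = 33229 m³.

V ≈ 33200 m³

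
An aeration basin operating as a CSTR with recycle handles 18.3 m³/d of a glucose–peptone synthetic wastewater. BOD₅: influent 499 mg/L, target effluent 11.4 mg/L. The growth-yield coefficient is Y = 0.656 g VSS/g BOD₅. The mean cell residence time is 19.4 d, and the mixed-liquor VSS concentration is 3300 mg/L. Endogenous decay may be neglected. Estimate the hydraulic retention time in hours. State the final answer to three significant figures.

V·X = Y·Q·ΔS·θ_c gives V = 0.656 × 18.3 × (499 − 11.4) × 19.4 / 3300 = 34.41 m³.
τ = V/Q = 34.41/18.3 = 1.880 d, or 45.13 h.

τ ≈ 45.1 h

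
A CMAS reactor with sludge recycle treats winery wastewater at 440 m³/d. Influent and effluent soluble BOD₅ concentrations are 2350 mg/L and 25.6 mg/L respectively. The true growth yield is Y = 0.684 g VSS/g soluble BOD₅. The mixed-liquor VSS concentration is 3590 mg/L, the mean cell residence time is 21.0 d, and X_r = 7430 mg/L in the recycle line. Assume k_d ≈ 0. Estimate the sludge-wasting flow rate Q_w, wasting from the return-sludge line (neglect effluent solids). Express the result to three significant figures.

Q_w ≈ 94.2 m³/d

V·X = Y·Q·ΔS·θ_c gives V = 0.684 × 440 × (2350 − 25.6) × 21.0 / 3590 = 4092 m³.
θ_c = V·X/(Q_w·X_r) when wasting from the recycle, so Q_w = V·X/(θ_c·X_r) = 4092 × 3590 / (21.0 × 7430) = 94.15 m³/d.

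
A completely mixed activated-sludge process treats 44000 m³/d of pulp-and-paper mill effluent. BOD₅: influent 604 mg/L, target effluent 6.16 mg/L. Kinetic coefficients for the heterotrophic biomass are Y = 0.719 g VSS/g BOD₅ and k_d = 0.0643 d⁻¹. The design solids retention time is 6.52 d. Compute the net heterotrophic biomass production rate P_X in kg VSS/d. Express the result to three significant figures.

P_X ≈ 13300 kg VSS/d

Observed yield with endogenous decay: Y_obs = Y / (1 + k_d·θ_c) = 0.719 / (1 + 0.0643 × 6.52) = 0.719 / 1.419 = 0.5066 g VSS/g BOD₅.
Q·(S₀ − S) = 44000 × (604 − 6.16) × 10⁻³ = 26305 kg/d removed.
P_X = Y_obs · Q(S₀ − S) = 0.5066 × 26305 = 13326 kg VSS/d.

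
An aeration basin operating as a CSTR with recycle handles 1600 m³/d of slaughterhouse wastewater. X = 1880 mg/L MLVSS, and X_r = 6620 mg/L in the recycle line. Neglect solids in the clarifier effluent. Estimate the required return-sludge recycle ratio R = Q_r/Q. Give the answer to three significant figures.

R ≈ 0.397

R = Q_r/Q = X/(X_r − X) = 1880 / (6620 − 1880) = 0.3966.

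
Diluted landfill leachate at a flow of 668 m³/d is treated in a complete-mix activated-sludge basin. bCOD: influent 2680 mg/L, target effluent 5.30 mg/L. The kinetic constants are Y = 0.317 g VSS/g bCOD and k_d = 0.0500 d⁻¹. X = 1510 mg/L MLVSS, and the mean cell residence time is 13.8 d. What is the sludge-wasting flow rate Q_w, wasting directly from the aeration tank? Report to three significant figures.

Q_w ≈ 222 m³/d

From the SRT design equation V = Y Q (S₀−S) θ_c / [X (1 + k_d θ_c)] = 0.317 × 668 × (2680 − 5.30) × 13.8 / [1510 × (1 + 0.0500 × 13.8)] = 7.82×10^6 / 2552 = 3063 m³.
For wasting at MLVSS concentration, Q_w = V/θ_c = 3063/13.8 = 221.9 m³/d.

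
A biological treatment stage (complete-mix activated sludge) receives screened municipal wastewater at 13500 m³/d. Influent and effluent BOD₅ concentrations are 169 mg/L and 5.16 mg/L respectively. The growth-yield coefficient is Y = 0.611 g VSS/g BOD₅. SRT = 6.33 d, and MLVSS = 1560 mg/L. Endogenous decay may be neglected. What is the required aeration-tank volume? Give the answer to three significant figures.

V·X = Y·Q·ΔS·θ_c gives V = 0.611 × 13500 × (169 − 5.16) × 6.33 / 1560 = 5484 m³.

V ≈ 5480 m³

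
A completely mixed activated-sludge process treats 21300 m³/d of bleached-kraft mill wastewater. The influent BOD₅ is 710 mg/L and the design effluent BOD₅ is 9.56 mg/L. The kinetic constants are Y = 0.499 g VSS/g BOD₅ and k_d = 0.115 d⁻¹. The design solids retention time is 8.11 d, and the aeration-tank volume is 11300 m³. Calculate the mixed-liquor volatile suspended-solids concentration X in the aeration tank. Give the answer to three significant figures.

X ≈ 2760 mg/L

X = Y·Q·ΔS·θ_c / [V·(1 + k_d θ_c)] = 0.499 × 21300 × (710 − 9.56) × 8.11 / [11300 × (1 + 0.115 × 8.11)] = 2765 mg/L.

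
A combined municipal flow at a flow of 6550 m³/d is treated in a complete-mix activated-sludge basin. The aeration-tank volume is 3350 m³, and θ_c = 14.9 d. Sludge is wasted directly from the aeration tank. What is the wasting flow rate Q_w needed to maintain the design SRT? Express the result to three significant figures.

Q_w ≈ 225 m³/d

Wasting from the aeration tank: Q_w = V / θ_c = 3350 / 14.9 = 224.8 m³/d.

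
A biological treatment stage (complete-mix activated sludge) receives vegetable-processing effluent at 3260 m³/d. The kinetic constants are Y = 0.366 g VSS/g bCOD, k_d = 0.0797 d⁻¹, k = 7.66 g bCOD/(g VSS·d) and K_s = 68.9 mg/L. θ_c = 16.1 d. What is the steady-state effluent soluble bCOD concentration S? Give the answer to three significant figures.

For a completely mixed reactor with recycle the Lawrence–McCarty relation gives S = K_s·(1 + k_d·θ_c) / [θ_c·(Y·k − k_d) − 1] = 68.9 × (1 + 0.0797 × 16.1) / [16.1 × (0.366 × 7.66 − 0.0797) − 1] = 157.3 / 42.85 = 3.671 mg/L.

S ≈ 3.67 mg/L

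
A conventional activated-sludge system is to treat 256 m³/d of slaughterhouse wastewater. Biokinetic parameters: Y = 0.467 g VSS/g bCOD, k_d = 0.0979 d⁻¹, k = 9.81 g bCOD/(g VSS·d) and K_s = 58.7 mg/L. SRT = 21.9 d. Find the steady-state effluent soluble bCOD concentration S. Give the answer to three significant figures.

Effluent substrate depends only on kinetics and SRT: S = K_s(1 + k_d θ_c) / [θ_c(Yk − k_d) − 1] = 58.7 × (1 + 0.0979 × 21.9) / [21.9 × (0.467 × 9.81 − 0.0979) − 1] = 184.6 / 97.19 = 1.899 mg/L.

S ≈ 1.90 mg/L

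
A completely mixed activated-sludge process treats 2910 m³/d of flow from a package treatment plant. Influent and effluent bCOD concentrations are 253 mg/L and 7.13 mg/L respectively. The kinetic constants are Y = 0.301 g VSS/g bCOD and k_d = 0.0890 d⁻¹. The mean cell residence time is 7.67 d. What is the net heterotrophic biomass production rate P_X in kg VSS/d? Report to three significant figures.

P_X ≈ 128 kg VSS/d

Correct the yield for decay: Y_obs = Y/(1 + k_d θ_c) = 0.301 / (1 + 0.0890 × 7.67) = 0.301 / 1.683 = 0.1789.
Mass of bCOD removed per day: Q(S₀ − S) = 2910 × 245.9 g/m³ = 715.5 kg/d.
Biomass produced: P_X = Y_obs·Q·ΔS = 0.1789 × 715.5 ≈ 128.0 kg VSS/d.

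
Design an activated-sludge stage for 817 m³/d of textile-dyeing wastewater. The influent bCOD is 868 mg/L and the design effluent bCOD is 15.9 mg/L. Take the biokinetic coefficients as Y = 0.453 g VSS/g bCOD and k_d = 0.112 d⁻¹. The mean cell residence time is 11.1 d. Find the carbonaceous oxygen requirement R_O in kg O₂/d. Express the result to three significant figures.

R_O ≈ 497 kg O₂/d

The observed yield is Y_obs = Y/(1 + k_d·θ_c) = 0.453 / (1 + 0.112 × 11.1) = 0.453 / 2.243 = 0.2019 g VSS per g bCOD removed.
Mass of bCOD removed per day: Q(S₀ − S) = 817 × 852.1 g/m³ = 696.2 kg/d.
P_X = Y_obs·Q·(S₀ − S) = 0.2019 × 696.2 = 140.6 kg VSS/d.
R_O = Q·ΔS − 1.42 P_X = 696.2 − 199.6 = 496.5 kg O₂/d.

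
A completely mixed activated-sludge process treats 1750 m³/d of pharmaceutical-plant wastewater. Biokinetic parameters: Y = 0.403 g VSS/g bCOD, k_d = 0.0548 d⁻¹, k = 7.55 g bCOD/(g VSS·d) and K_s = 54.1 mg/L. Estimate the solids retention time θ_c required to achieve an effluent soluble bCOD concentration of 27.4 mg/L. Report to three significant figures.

At the target effluent, Y k S/(K_s+S) = 0.403×7.55×27.4/81.50 = 1.023 d⁻¹.
1/θ_c = 1.023 − 0.0548 = 0.9681 d⁻¹, so θ_c = 1.033 d.

θ_c ≈ 1.03 d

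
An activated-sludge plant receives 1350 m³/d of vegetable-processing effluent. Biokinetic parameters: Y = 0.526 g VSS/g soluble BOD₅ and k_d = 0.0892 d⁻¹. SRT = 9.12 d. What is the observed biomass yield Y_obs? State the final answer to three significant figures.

Y_obs ≈ 0.290 g VSS/g soluble BOD₅

The observed yield is Y_obs = Y/(1 + k_d·θ_c) = 0.526 / (1 + 0.0892 × 9.12) = 0.526 / 1.814 = 0.2900 g VSS per g soluble BOD₅ removed.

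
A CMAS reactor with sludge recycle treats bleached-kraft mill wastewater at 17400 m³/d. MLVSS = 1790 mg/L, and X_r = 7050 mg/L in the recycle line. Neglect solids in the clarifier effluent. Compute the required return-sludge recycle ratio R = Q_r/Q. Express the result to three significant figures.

Solids balance on the clarifier gives (1+R)X = R·X_r, so R = X/(X_r − X) = 1790 / (7050 − 1790) = 0.3403.

R ≈ 0.340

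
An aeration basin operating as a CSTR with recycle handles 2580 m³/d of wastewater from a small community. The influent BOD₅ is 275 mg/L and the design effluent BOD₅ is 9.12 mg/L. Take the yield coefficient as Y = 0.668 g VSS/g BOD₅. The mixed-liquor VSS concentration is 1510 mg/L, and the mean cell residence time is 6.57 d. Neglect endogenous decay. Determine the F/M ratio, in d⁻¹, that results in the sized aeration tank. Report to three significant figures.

F/M ≈ 0.236 d⁻¹

Biomass mass balance (decay neglected): V·X = Y·Q·(S₀ − S)·θ_c, so V = 0.668 × 2580 × (275 − 9.12) × 6.57 / 1510 = 1994 m³.
Food-to-microorganism ratio F/M = Q S₀ / (V X) = 2580 × 275 / (1994 × 1510) = 0.2357 d⁻¹.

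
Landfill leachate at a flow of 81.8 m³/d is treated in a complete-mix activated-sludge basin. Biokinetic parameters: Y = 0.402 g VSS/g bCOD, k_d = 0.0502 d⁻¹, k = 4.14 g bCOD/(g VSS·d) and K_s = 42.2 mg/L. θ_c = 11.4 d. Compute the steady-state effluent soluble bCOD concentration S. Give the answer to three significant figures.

Effluent substrate depends only on kinetics and SRT: S = K_s(1 + k_d θ_c) / [θ_c(Yk − k_d) − 1] = 42.2 × (1 + 0.0502 × 11.4) / [11.4 × (0.402 × 4.14 − 0.0502) − 1] = 66.35 / 17.40 = 3.813 mg/L.

S ≈ 3.81 mg/L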